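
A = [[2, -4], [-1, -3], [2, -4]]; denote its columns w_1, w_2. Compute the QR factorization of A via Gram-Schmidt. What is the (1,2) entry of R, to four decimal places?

w_1 = (2, -1, 2); ‖w_1‖ = 3.0000, so q_1 = (0.6667, -0.3333, 0.6667).
r_{12} = q_1·w_2 = -4.3333.

r_{12} = -4.3333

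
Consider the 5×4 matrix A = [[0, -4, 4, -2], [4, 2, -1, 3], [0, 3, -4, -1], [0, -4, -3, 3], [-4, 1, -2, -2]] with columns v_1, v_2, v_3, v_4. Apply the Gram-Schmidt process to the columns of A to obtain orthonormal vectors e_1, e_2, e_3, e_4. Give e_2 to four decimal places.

e_2 = (-0.5930, 0.2224, 0.4447, -0.5930, 0.2224)

v_1 = (0, 4, 0, 0, -4); ‖v_1‖ = 5.6569, so e_1 = (0.0000, 0.7071, 0.0000, 0.0000, -0.7071).
e_1·v_2 = 0.0000·(-4) + 0.7071·2 + 0.0000·3 + 0.0000·(-4) + (-0.7071)·1 = 0.7071.
u_2 = v_2 − 0.7071·e_1 = (-4.0000, 1.5000, 3.0000, -4.0000, 1.5000).
‖u_2‖ = 6.7454, so e_2 = (-0.5930, 0.2224, 0.4447, -0.5930, 0.2224).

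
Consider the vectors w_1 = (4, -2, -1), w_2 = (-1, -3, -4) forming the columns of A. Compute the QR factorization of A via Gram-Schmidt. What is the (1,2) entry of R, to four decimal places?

w_1 = (4, -2, -1); ‖w_1‖ = 4.5826, so e_1 = (0.8729, -0.4364, -0.2182).
r_{12} = e_1·w_2 = 1.3093.

r_{12} = 1.3093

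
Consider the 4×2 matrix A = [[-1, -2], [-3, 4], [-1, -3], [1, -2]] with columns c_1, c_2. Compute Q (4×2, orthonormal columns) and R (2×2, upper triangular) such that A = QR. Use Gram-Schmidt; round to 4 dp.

c_1 = (-1, -3, -1, 1); ‖c_1‖ = 3.4641, so e_1 = (-0.2887, -0.8660, -0.2887, 0.2887).
e_1·c_2 = (-0.2887)·(-2) + (-0.8660)·4 + (-0.2887)·(-3) + 0.2887·(-2) = -2.5981.
u_2 = c_2 + 2.5981·e_1 = (-2.7500, 1.7500, -3.7500, -1.2500).
‖u_2‖ = 5.1235, so e_2 = (-0.5367, 0.3416, -0.7319, -0.2440).

Q = [[-0.2887, -0.5367], [-0.8660, 0.3416], [-0.2887, -0.7319], [0.2887, -0.2440]], R = [[3.4641, -2.5981], [0.0000, 5.1235]]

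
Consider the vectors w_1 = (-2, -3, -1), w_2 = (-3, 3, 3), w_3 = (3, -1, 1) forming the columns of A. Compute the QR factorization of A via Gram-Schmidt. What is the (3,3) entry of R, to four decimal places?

r_{33} = 2.2711

q_1 = w_1/‖w_1‖ = (-2, -3, -1)/3.7417 = (-0.5345, -0.8018, -0.2673).
r_{12} = q_1·w_2 = -1.6036.
u_2 = w_2 + 1.6036·q_1 = (-3.8571, 1.7143, 2.5714).
‖u_2‖ = 4.9425, so q_2 = (-0.7804, 0.3468, 0.5203).
r_{13} = q_1·w_3 = -1.0690; r_{23} = q_2·w_3 = -2.1678.
u_3 = w_3 + 1.0690·q_1 + 2.1678·q_2 = (0.7368, -1.1053, 1.8421).
r_{33} = ‖u_3‖ = 2.2711.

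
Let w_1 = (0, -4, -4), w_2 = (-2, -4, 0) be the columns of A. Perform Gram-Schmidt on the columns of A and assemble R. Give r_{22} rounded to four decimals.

w_1 = (0, -4, -4); ‖w_1‖ = 5.6569, so e_1 = (0.0000, -0.7071, -0.7071).
e_1·w_2 = 0.0000·(-2) + (-0.7071)·(-4) + (-0.7071)·0 = 2.8284.
u_2 = w_2 − 2.8284·e_1 = (-2.0000, -2.0000, 2.0000).
r_{22} = ‖u_2‖ = 3.4641.

r_{22} = 3.4641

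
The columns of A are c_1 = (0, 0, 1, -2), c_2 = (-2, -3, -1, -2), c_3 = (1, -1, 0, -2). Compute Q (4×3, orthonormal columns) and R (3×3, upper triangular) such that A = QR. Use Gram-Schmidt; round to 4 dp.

c_1 = (0, 0, 1, -2); ‖c_1‖ = 2.2361, so e_1 = (0.0000, 0.0000, 0.4472, -0.8944).
e_1·c_2 = 0.0000·(-2) + 0.0000·(-3) + 0.4472·(-1) + (-0.8944)·(-2) = 1.3416.
u_2 = c_2 − 1.3416·e_1 = (-2.0000, -3.0000, -1.6000, -0.8000).
‖u_2‖ = 4.0249, so e_2 = (-0.4969, -0.7454, -0.3975, -0.1988).
e_1·c_3 = 0.0000·1 + 0.0000·(-1) + 0.4472·0 + (-0.8944)·(-2) = 1.7889; e_2·c_3 = (-0.4969)·1 + (-0.7454)·(-1) + (-0.3975)·0 + (-0.1988)·(-2) = 0.6460.
u_3 = c_3 − 1.7889·e_1 − 0.6460·e_2 = (1.3210, -0.5185, -0.5432, -0.2716).
‖u_3‖ = 1.5436, so e_3 = (0.8558, -0.3359, -0.3519, -0.1760).

Q = [[0.0000, -0.4969, 0.8558], [0.0000, -0.7454, -0.3359], [0.4472, -0.3975, -0.3519], [-0.8944, -0.1988, -0.1760]], R = [[2.2361, 1.3416, 1.7889], [0.0000, 4.0249, 0.6460], [0.0000, 0.0000, 1.5436]]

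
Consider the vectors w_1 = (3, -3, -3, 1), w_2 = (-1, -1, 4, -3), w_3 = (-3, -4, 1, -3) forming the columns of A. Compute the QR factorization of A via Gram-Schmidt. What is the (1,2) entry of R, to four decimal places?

e_1 = w_1/‖w_1‖ = (3, -3, -3, 1)/5.2915 = (0.5669, -0.5669, -0.5669, 0.1890).
r_{12} = e_1·w_2 = -2.8347.

r_{12} = -2.8347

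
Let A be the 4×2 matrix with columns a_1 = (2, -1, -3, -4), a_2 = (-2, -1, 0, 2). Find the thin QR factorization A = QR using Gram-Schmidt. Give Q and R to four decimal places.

Q = [[0.3651, -0.5684], [-0.1826, -0.6132], [-0.5477, -0.4936], [-0.7303, 0.2393]], R = [[5.4772, -2.0083], [0.0000, 2.2286]]

q_1 = a_1/‖a_1‖ = (2, -1, -3, -4)/5.4772 = (0.3651, -0.1826, -0.5477, -0.7303).
r_{12} = q_1·a_2 = -2.0083.
u_2 = a_2 + 2.0083·q_1 = (-1.2667, -1.3667, -1.1000, 0.5333).
‖u_2‖ = 2.2286, so q_2 = (-0.5684, -0.6132, -0.4936, 0.2393).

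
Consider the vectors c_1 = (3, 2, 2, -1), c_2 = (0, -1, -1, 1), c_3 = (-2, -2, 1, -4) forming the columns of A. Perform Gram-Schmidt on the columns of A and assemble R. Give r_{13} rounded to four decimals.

c_1 = (3, 2, 2, -1); ‖c_1‖ = 4.2426, so e_1 = (0.7071, 0.4714, 0.4714, -0.2357).
r_{13} = e_1·c_3 = -0.9428.

r_{13} = -0.9428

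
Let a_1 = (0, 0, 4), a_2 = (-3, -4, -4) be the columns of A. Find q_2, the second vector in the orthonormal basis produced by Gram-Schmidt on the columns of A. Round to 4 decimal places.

q_1 = a_1/‖a_1‖ = (0, 0, 4)/4.0000 = (0.0000, 0.0000, 1.0000).
r_{12} = q_1·a_2 = -4.0000.
u_2 = a_2 + 4.0000·q_1 = (-3.0000, -4.0000, 0.0000).
‖u_2‖ = 5.0000, so q_2 = (-0.6000, -0.8000, 0.0000).

q_2 = (-0.6000, -0.8000, 0.0000)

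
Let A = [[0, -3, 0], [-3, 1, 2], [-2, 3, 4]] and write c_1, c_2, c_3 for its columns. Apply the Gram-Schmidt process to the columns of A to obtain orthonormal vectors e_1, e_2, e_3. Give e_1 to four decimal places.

c_1 = (0, -3, -2); ‖c_1‖ = 3.6056, so e_1 = (0.0000, -0.8321, -0.5547).

e_1 = (0.0000, -0.8321, -0.5547)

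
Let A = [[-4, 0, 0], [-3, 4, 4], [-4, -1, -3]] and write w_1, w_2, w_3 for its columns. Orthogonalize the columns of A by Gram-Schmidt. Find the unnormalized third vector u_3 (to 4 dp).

w_1 = (-4, -3, -4); ‖w_1‖ = 6.4031, so e_1 = (-0.6247, -0.4685, -0.6247).
e_1·w_2 = (-0.6247)·0 + (-0.4685)·4 + (-0.6247)·(-1) = -1.2494.
u_2 = w_2 + 1.2494·e_1 = (-0.7805, 3.4146, -1.7805).
‖u_2‖ = 3.9293, so e_2 = (-0.1986, 0.8690, -0.4531).
e_1·w_3 = (-0.6247)·0 + (-0.4685)·4 + (-0.6247)·(-3) = 0.0000; e_2·w_3 = (-0.1986)·0 + 0.8690·4 + (-0.4531)·(-3) = 4.8355.
u_3 = w_3 − 0.0000·e_1 − 4.8355·e_2 = (0.9605, -0.2022, -0.8088).

u_3 = (0.9605, -0.2022, -0.8088)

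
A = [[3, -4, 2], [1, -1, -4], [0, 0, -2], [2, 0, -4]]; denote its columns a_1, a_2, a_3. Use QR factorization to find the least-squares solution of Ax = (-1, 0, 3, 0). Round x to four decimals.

a_1 = (3, 1, 0, 2); ‖a_1‖ = 3.7417, so q_1 = (0.8018, 0.2673, 0.0000, 0.5345).
q_1·a_2 = 0.8018·(-4) + 0.2673·(-1) + 0.0000·0 + 0.5345·0 = -3.4744.
u_2 = a_2 + 3.4744·q_1 = (-1.2143, -0.0714, 0.0000, 1.8571).
‖u_2‖ = 2.2200, so q_2 = (-0.5470, -0.0322, 0.0000, 0.8365).
q_1·a_3 = 0.8018·2 + 0.2673·(-4) + 0.0000·(-2) + 0.5345·(-4) = -1.6036; q_2·a_3 = (-0.5470)·2 + (-0.0322)·(-4) + 0.0000·(-2) + 0.8365·(-4) = -4.3114.
u_3 = a_3 + 1.6036·q_1 + 4.3114·q_2 = (0.9275, -3.7101, -2.0000, 0.4638).
‖u_3‖ = 4.3406, so q_3 = (0.2137, -0.8548, -0.4608, 0.1068).
Qᵀb = (-0.8018, 0.5470, -1.5960).
Back-substitute: x_3 = -1.5960/4.3406 = -0.3677.
x_2 = (0.5470 + 4.3114·(-0.3677))/2.2200 = -0.4677.
x_1 = (-0.8018 + 3.4744·(-0.4677) + 1.6036·(-0.3677))/3.7417 = -0.8062.

x = (-0.8062, -0.4677, -0.3677)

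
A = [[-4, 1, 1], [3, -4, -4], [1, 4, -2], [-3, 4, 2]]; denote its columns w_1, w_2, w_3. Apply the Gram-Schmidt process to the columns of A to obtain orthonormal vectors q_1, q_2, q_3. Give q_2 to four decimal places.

w_1 = (-4, 3, 1, -3); ‖w_1‖ = 5.9161, so q_1 = (-0.6761, 0.5071, 0.1690, -0.5071).
q_1·w_2 = (-0.6761)·1 + 0.5071·(-4) + 0.1690·4 + (-0.5071)·4 = -4.0567.
u_2 = w_2 + 4.0567·q_1 = (-1.7429, -1.9429, 4.6857, 1.9429).
‖u_2‖ = 5.7046, so q_2 = (-0.3055, -0.3406, 0.8214, 0.3406).

q_2 = (-0.3055, -0.3406, 0.8214, 0.3406)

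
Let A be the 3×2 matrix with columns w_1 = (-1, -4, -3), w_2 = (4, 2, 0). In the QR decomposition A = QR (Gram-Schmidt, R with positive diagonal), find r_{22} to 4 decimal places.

w_1 = (-1, -4, -3); ‖w_1‖ = 5.0990, so e_1 = (-0.1961, -0.7845, -0.5883).
e_1·w_2 = (-0.1961)·4 + (-0.7845)·2 + (-0.5883)·0 = -2.3534.
u_2 = w_2 + 2.3534·e_1 = (3.5385, 0.1538, -1.3846).
r_{22} = ‖u_2‖ = 3.8028.

r_{22} = 3.8028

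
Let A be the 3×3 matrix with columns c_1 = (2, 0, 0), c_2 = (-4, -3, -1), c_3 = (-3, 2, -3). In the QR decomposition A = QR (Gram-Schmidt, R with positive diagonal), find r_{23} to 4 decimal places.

r_{23} = -0.9487

q_1 = c_1/‖c_1‖ = (2, 0, 0)/2.0000 = (1.0000, 0.0000, 0.0000).
r_{12} = q_1·c_2 = -4.0000.
u_2 = c_2 + 4.0000·q_1 = (0.0000, -3.0000, -1.0000).
‖u_2‖ = 3.1623, so q_2 = (0.0000, -0.9487, -0.3162).
r_{23} = q_2·c_3 = -0.9487.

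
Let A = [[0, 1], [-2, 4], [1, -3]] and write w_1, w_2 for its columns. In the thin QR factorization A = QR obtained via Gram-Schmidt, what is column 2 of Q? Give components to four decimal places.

w_1 = (0, -2, 1); ‖w_1‖ = 2.2361, so q_1 = (0.0000, -0.8944, 0.4472).
q_1·w_2 = 0.0000·1 + (-0.8944)·4 + 0.4472·(-3) = -4.9193.
u_2 = w_2 + 4.9193·q_1 = (1.0000, -0.4000, -0.8000).
‖u_2‖ = 1.3416, so q_2 = (0.7454, -0.2981, -0.5963).

q_2 = (0.7454, -0.2981, -0.5963)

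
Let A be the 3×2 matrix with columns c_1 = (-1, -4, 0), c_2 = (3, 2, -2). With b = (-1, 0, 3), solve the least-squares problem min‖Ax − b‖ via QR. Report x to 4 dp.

q_1 = c_1/‖c_1‖ = (-1, -4, 0)/4.1231 = (-0.2425, -0.9701, 0.0000).
r_{12} = q_1·c_2 = -2.6679.
u_2 = c_2 + 2.6679·q_1 = (2.3529, -0.5882, -2.0000).
‖u_2‖ = 3.1436, so q_2 = (0.7485, -0.1871, -0.6362).
Qᵀb = (0.2425, -2.6571).
Back-substitute: x_2 = -2.6571/3.1436 = -0.8452.
x_1 = (0.2425 + 2.6679·(-0.8452))/4.1231 = -0.4881.

x = (-0.4881, -0.8452)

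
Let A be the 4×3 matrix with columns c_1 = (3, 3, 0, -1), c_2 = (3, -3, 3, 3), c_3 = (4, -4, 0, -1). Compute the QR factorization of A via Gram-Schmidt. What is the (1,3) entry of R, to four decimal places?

c_1 = (3, 3, 0, -1); ‖c_1‖ = 4.3589, so e_1 = (0.6882, 0.6882, 0.0000, -0.2294).
r_{13} = e_1·c_3 = 0.2294.

r_{13} = 0.2294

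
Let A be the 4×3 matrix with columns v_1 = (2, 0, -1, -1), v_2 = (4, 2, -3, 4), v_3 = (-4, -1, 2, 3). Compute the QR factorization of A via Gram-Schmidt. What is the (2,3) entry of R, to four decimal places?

r_{23} = 0.5218

v_1 = (2, 0, -1, -1); ‖v_1‖ = 2.4495, so q_1 = (0.8165, 0.0000, -0.4082, -0.4082).
q_1·v_2 = 0.8165·4 + 0.0000·2 + (-0.4082)·(-3) + (-0.4082)·4 = 2.8577.
u_2 = v_2 − 2.8577·q_1 = (1.6667, 2.0000, -1.8333, 5.1667).
‖u_2‖ = 6.0690, so q_2 = (0.2746, 0.3295, -0.3021, 0.8513).
r_{23} = q_2·v_3 = 0.5218.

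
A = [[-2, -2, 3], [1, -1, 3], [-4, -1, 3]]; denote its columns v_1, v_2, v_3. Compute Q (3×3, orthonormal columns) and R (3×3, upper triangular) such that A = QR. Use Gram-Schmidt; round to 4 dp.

v_1 = (-2, 1, -4); ‖v_1‖ = 4.5826, so q_1 = (-0.4364, 0.2182, -0.8729).
q_1·v_2 = (-0.4364)·(-2) + 0.2182·(-1) + (-0.8729)·(-1) = 1.5275.
u_2 = v_2 − 1.5275·q_1 = (-1.3333, -1.3333, 0.3333).
‖u_2‖ = 1.9149, so q_2 = (-0.6963, -0.6963, 0.1741).
q_1·v_3 = (-0.4364)·3 + 0.2182·3 + (-0.8729)·3 = -3.2733; q_2·v_3 = (-0.6963)·3 + (-0.6963)·3 + 0.1741·3 = -3.6556.
u_3 = v_3 + 3.2733·q_1 + 3.6556·q_2 = (-0.9740, 1.1688, 0.7792).
‖u_3‖ = 1.7094, so q_3 = (-0.5698, 0.6838, 0.4558).

Q = [[-0.4364, -0.6963, -0.5698], [0.2182, -0.6963, 0.6838], [-0.8729, 0.1741, 0.4558]], R = [[4.5826, 1.5275, -3.2733], [0.0000, 1.9149, -3.6556], [0.0000, 0.0000, 1.7094]]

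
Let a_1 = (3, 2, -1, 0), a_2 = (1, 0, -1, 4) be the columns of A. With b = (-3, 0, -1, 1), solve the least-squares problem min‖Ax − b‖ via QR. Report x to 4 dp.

x = (-0.6441, 0.2542)

a_1 = (3, 2, -1, 0); ‖a_1‖ = 3.7417, so e_1 = (0.8018, 0.5345, -0.2673, 0.0000).
e_1·a_2 = 0.8018·1 + 0.5345·0 + (-0.2673)·(-1) + 0.0000·4 = 1.0690.
u_2 = a_2 − 1.0690·e_1 = (0.1429, -0.5714, -0.7143, 4.0000).
‖u_2‖ = 4.1057, so e_2 = (0.0348, -0.1392, -0.1740, 0.9742).
Qᵀb = (-2.1381, 1.0438).
Back-substitute: x_2 = 1.0438/4.1057 = 0.2542.
x_1 = (-2.1381 − 1.0690·0.2542)/3.7417 = -0.6441.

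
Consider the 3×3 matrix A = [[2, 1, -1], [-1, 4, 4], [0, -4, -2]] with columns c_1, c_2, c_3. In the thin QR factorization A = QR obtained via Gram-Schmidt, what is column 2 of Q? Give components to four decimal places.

e_2 = (0.3172, 0.6344, -0.7049)

c_1 = (2, -1, 0); ‖c_1‖ = 2.2361, so e_1 = (0.8944, -0.4472, 0.0000).
e_1·c_2 = 0.8944·1 + (-0.4472)·4 + 0.0000·(-4) = -0.8944.
u_2 = c_2 + 0.8944·e_1 = (1.8000, 3.6000, -4.0000).
‖u_2‖ = 5.6745, so e_2 = (0.3172, 0.6344, -0.7049).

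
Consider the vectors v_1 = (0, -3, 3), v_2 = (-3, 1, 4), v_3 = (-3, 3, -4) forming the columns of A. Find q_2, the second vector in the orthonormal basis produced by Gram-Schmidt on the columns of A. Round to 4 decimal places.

v_1 = (0, -3, 3); ‖v_1‖ = 4.2426, so q_1 = (0.0000, -0.7071, 0.7071).
q_1·v_2 = 0.0000·(-3) + (-0.7071)·1 + 0.7071·4 = 2.1213.
u_2 = v_2 − 2.1213·q_1 = (-3.0000, 2.5000, 2.5000).
‖u_2‖ = 4.6368, so q_2 = (-0.6470, 0.5392, 0.5392).

q_2 = (-0.6470, 0.5392, 0.5392)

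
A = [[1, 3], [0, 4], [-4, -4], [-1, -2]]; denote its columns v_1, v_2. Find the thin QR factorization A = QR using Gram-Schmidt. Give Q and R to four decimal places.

e_1 = v_1/‖v_1‖ = (1, 0, -4, -1)/4.2426 = (0.2357, 0.0000, -0.9428, -0.2357).
r_{12} = e_1·v_2 = 4.9497.
u_2 = v_2 − 4.9497·e_1 = (1.8333, 4.0000, 0.6667, -0.8333).
‖u_2‖ = 4.5277, so e_2 = (0.4049, 0.8835, 0.1472, -0.1841).

Q = [[0.2357, 0.4049], [0.0000, 0.8835], [-0.9428, 0.1472], [-0.2357, -0.1841]], R = [[4.2426, 4.9497], [0.0000, 4.5277]]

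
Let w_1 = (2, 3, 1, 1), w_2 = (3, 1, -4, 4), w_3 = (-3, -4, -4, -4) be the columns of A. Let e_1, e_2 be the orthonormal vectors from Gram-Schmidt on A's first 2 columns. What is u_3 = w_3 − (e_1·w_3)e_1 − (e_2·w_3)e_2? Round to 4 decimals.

e_1 = w_1/‖w_1‖ = (2, 3, 1, 1)/3.8730 = (0.5164, 0.7746, 0.2582, 0.2582).
r_{12} = e_1·w_2 = 2.3238.
u_2 = w_2 − 2.3238·e_1 = (1.8000, -0.8000, -4.6000, 3.4000).
‖u_2‖ = 6.0498, so e_2 = (0.2975, -0.1322, -0.7604, 0.5620).
r_{13} = e_1·w_3 = -6.7132; r_{23} = e_2·w_3 = 0.4298.
u_3 = w_3 + 6.7132·e_1 − 0.4298·e_2 = (0.3388, 1.2568, -1.9399, -2.5082).

u_3 = (0.3388, 1.2568, -1.9399, -2.5082)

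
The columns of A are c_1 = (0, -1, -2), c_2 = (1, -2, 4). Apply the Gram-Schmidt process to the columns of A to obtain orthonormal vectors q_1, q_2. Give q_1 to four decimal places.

c_1 = (0, -1, -2); ‖c_1‖ = 2.2361, so q_1 = (0.0000, -0.4472, -0.8944).

q_1 = (0.0000, -0.4472, -0.8944)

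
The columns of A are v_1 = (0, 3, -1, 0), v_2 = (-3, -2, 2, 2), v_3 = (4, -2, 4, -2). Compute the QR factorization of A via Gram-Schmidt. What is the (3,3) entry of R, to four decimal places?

e_1 = v_1/‖v_1‖ = (0, 3, -1, 0)/3.1623 = (0.0000, 0.9487, -0.3162, 0.0000).
r_{12} = e_1·v_2 = -2.5298.
u_2 = v_2 + 2.5298·e_1 = (-3.0000, 0.4000, 1.2000, 2.0000).
‖u_2‖ = 3.8210, so e_2 = (-0.7851, 0.1047, 0.3141, 0.5234).
r_{13} = e_1·v_3 = -3.1623; r_{23} = e_2·v_3 = -3.1405.
u_3 = v_3 + 3.1623·e_1 + 3.1405·e_2 = (1.5342, 1.3288, 3.9863, -0.3562).
r_{33} = ‖u_3‖ = 4.4874.

r_{33} = 4.4874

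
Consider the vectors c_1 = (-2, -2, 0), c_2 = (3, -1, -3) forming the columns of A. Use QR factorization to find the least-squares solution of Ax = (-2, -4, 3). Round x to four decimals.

x = (1.3529, -0.2941)

c_1 = (-2, -2, 0); ‖c_1‖ = 2.8284, so q_1 = (-0.7071, -0.7071, 0.0000).
q_1·c_2 = (-0.7071)·3 + (-0.7071)·(-1) + 0.0000·(-3) = -1.4142.
u_2 = c_2 + 1.4142·q_1 = (2.0000, -2.0000, -3.0000).
‖u_2‖ = 4.1231, so q_2 = (0.4851, -0.4851, -0.7276).
Qᵀb = (4.2426, -1.2127).
Back-substitute: x_2 = -1.2127/4.1231 = -0.2941.
x_1 = (4.2426 + 1.4142·(-0.2941))/2.8284 = 1.3529.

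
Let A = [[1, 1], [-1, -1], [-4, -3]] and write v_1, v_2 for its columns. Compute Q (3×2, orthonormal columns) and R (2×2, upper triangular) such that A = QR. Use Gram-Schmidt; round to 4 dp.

v_1 = (1, -1, -4); ‖v_1‖ = 4.2426, so e_1 = (0.2357, -0.2357, -0.9428).
e_1·v_2 = 0.2357·1 + (-0.2357)·(-1) + (-0.9428)·(-3) = 3.2998.
u_2 = v_2 − 3.2998·e_1 = (0.2222, -0.2222, 0.1111).
‖u_2‖ = 0.3333, so e_2 = (0.6667, -0.6667, 0.3333).

Q = [[0.2357, 0.6667], [-0.2357, -0.6667], [-0.9428, 0.3333]], R = [[4.2426, 3.2998], [0.0000, 0.3333]]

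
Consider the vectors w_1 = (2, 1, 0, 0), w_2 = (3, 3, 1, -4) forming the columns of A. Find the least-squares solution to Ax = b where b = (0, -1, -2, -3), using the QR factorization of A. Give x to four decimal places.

x = (-1.0426, 0.4681)

w_1 = (2, 1, 0, 0); ‖w_1‖ = 2.2361, so e_1 = (0.8944, 0.4472, 0.0000, 0.0000).
e_1·w_2 = 0.8944·3 + 0.4472·3 + 0.0000·1 + 0.0000·(-4) = 4.0249.
u_2 = w_2 − 4.0249·e_1 = (-0.6000, 1.2000, 1.0000, -4.0000).
‖u_2‖ = 4.3359, so e_2 = (-0.1384, 0.2768, 0.2306, -0.9225).
Qᵀb = (-0.4472, 2.0296).
Back-substitute: x_2 = 2.0296/4.3359 = 0.4681.
x_1 = (-0.4472 − 4.0249·0.4681)/2.2361 = -1.0426.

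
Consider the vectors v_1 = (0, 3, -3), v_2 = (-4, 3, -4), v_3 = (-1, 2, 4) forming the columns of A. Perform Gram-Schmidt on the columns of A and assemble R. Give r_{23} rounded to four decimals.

e_1 = v_1/‖v_1‖ = (0, 3, -3)/4.2426 = (0.0000, 0.7071, -0.7071).
r_{12} = e_1·v_2 = 4.9497.
u_2 = v_2 − 4.9497·e_1 = (-4.0000, -0.5000, -0.5000).
‖u_2‖ = 4.0620, so e_2 = (-0.9847, -0.1231, -0.1231).
r_{23} = e_2·v_3 = 0.2462.

r_{23} = 0.2462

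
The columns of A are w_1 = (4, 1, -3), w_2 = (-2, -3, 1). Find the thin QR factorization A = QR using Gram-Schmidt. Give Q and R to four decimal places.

q_1 = w_1/‖w_1‖ = (4, 1, -3)/5.0990 = (0.7845, 0.1961, -0.5883).
r_{12} = q_1·w_2 = -2.7456.
u_2 = w_2 + 2.7456·q_1 = (0.1538, -2.4615, -0.6154).
‖u_2‖ = 2.5420, so q_2 = (0.0605, -0.9684, -0.2421).

Q = [[0.7845, 0.0605], [0.1961, -0.9684], [-0.5883, -0.2421]], R = [[5.0990, -2.7456], [0.0000, 2.5420]]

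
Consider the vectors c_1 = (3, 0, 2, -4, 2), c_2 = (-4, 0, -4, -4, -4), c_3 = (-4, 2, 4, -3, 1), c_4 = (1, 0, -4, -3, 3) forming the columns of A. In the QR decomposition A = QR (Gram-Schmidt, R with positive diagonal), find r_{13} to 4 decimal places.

c_1 = (3, 0, 2, -4, 2); ‖c_1‖ = 5.7446, so q_1 = (0.5222, 0.0000, 0.3482, -0.6963, 0.3482).
r_{13} = q_1·c_3 = 1.7408.

r_{13} = 1.7408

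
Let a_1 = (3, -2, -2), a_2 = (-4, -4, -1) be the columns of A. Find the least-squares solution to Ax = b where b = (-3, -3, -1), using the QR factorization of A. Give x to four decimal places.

x = (0.0305, 0.7594)

a_1 = (3, -2, -2); ‖a_1‖ = 4.1231, so q_1 = (0.7276, -0.4851, -0.4851).
q_1·a_2 = 0.7276·(-4) + (-0.4851)·(-4) + (-0.4851)·(-1) = -0.4851.
u_2 = a_2 + 0.4851·q_1 = (-3.6471, -4.2353, -1.2353).
‖u_2‖ = 5.7240, so q_2 = (-0.6371, -0.7399, -0.2158).
Qᵀb = (-0.2425, 4.3470).
Back-substitute: x_2 = 4.3470/5.7240 = 0.7594.
x_1 = (-0.2425 + 0.4851·0.7594)/4.1231 = 0.0305.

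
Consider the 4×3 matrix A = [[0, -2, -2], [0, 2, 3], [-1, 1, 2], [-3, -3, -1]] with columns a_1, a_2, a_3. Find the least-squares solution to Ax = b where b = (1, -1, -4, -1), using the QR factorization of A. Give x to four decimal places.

a_1 = (0, 0, -1, -3); ‖a_1‖ = 3.1623, so e_1 = (0.0000, 0.0000, -0.3162, -0.9487).
e_1·a_2 = 0.0000·(-2) + 0.0000·2 + (-0.3162)·1 + (-0.9487)·(-3) = 2.5298.
u_2 = a_2 − 2.5298·e_1 = (-2.0000, 2.0000, 1.8000, -0.6000).
‖u_2‖ = 3.4059, so e_2 = (-0.5872, 0.5872, 0.5285, -0.1762).
e_1·a_3 = 0.0000·(-2) + 0.0000·3 + (-0.3162)·2 + (-0.9487)·(-1) = 0.3162; e_2·a_3 = (-0.5872)·(-2) + 0.5872·3 + 0.5285·2 + (-0.1762)·(-1) = 4.1693.
u_3 = a_3 − 0.3162·e_1 − 4.1693·e_2 = (0.4483, 0.5517, -0.1034, 0.0345).
‖u_3‖ = 0.7192, so e_3 = (0.6233, 0.7671, -0.1438, 0.0479).
Qᵀb = (2.2136, -3.1123, 0.3836).
Back-substitute: x_3 = 0.3836/0.7192 = 0.5333.
x_2 = (-3.1123 − 4.1693·0.5333)/3.4059 = -1.5667.
x_1 = (2.2136 − 2.5298·(-1.5667) − 0.3162·0.5333)/3.1623 = 1.9000.

x = (1.9000, -1.5667, 0.5333)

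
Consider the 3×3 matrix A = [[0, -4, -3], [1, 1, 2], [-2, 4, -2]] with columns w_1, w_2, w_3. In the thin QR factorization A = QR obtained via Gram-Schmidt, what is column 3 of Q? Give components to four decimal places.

q_3 = (-0.5571, -0.7428, -0.3714)

q_1 = w_1/‖w_1‖ = (0, 1, -2)/2.2361 = (0.0000, 0.4472, -0.8944).
r_{12} = q_1·w_2 = -3.1305.
u_2 = w_2 + 3.1305·q_1 = (-4.0000, 2.4000, 1.2000).
‖u_2‖ = 4.8166, so q_2 = (-0.8305, 0.4983, 0.2491).
r_{13} = q_1·w_3 = 2.6833; r_{23} = q_2·w_3 = 2.9896.
u_3 = w_3 − 2.6833·q_1 − 2.9896·q_2 = (-0.5172, -0.6897, -0.3448).
‖u_3‖ = 0.9285, so q_3 = (-0.5571, -0.7428, -0.3714).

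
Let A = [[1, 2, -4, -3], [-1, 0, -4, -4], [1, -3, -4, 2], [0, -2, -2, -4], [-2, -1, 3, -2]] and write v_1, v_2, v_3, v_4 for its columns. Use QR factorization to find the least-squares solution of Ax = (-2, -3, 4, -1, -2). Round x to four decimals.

q_1 = v_1/‖v_1‖ = (1, -1, 1, 0, -2)/2.6458 = (0.3780, -0.3780, 0.3780, 0.0000, -0.7559).
r_{12} = q_1·v_2 = 0.3780.
u_2 = v_2 − 0.3780·q_1 = (1.8571, 0.1429, -3.1429, -2.0000, -0.7143).
‖u_2‖ = 4.2258, so q_2 = (0.4395, 0.0338, -0.7437, -0.4733, -0.1690).
r_{13} = q_1·v_3 = -3.7796; r_{23} = q_2·v_3 = 1.5213.
u_3 = v_3 + 3.7796·q_1 − 1.5213·q_2 = (-3.2400, -5.4800, -1.4400, -1.2800, 0.4000).
‖u_3‖ = 6.6633, so q_3 = (-0.4862, -0.8224, -0.2161, -0.1921, 0.0600).
r_{14} = q_1·v_4 = 2.6458; r_{24} = q_2·v_4 = -0.7099; r_{34} = q_3·v_4 = 4.9645.
u_4 = v_4 − 2.6458·q_1 + 0.7099·q_2 − 4.9645·q_3 = (-1.2741, 1.1068, 1.5449, -3.3823, -0.4180).
‖u_4‖ = 4.1049, so q_4 = (-0.3104, 0.2696, 0.3763, -0.8240, -0.1018).
Qᵀb = (3.4017, -3.1440, 2.6473, 2.3449).
Back-substitute: x_4 = 2.3449/4.1049 = 0.5712.
x_3 = (2.6473 − 4.9645·0.5712)/6.6633 = -0.0283.
x_2 = (-3.1440 − 1.5213·(-0.0283) + 0.7099·0.5712)/4.2258 = -0.6378.
x_1 = (3.4017 − 0.3780·(-0.6378) + 3.7796·(-0.0283) − 2.6458·0.5712)/2.6458 = 0.7652.

x = (0.7652, -0.6378, -0.0283, 0.5712)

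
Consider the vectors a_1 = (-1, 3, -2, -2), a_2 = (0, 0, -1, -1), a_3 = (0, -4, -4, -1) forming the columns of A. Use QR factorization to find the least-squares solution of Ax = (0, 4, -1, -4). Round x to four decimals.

a_1 = (-1, 3, -2, -2); ‖a_1‖ = 4.2426, so e_1 = (-0.2357, 0.7071, -0.4714, -0.4714).
e_1·a_2 = (-0.2357)·0 + 0.7071·0 + (-0.4714)·(-1) + (-0.4714)·(-1) = 0.9428.
u_2 = a_2 − 0.9428·e_1 = (0.2222, -0.6667, -0.5556, -0.5556).
‖u_2‖ = 1.0541, so e_2 = (0.2108, -0.6325, -0.5270, -0.5270).
e_1·a_3 = (-0.2357)·0 + 0.7071·(-4) + (-0.4714)·(-4) + (-0.4714)·(-1) = -0.4714; e_2·a_3 = 0.2108·0 + (-0.6325)·(-4) + (-0.5270)·(-4) + (-0.5270)·(-1) = 5.1651.
u_3 = a_3 + 0.4714·e_1 − 5.1651·e_2 = (-1.2000, -0.4000, -1.5000, 1.5000).
‖u_3‖ = 2.4698, so e_3 = (-0.4859, -0.1620, -0.6073, 0.6073).
Qᵀb = (5.1854, 0.1054, -2.4698).
Back-substitute: x_3 = -2.4698/2.4698 = -1.0000.
x_2 = (0.1054 − 5.1651·(-1.0000))/1.0541 = 5.0000.
x_1 = (5.1854 − 0.9428·5.0000 + 0.4714·(-1.0000))/4.2426 = 0.0000.

x = (0.0000, 5.0000, -1.0000)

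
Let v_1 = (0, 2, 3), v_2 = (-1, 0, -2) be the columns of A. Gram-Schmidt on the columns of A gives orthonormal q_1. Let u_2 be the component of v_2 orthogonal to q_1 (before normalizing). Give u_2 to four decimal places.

v_1 = (0, 2, 3); ‖v_1‖ = 3.6056, so q_1 = (0.0000, 0.5547, 0.8321).
q_1·v_2 = 0.0000·(-1) + 0.5547·0 + 0.8321·(-2) = -1.6641.
u_2 = v_2 + 1.6641·q_1 = (-1.0000, 0.9231, -0.6154).

u_2 = (-1.0000, 0.9231, -0.6154)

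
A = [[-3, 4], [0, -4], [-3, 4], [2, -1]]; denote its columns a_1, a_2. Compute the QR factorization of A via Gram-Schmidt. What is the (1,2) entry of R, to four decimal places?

r_{12} = -5.5432

e_1 = a_1/‖a_1‖ = (-3, 0, -3, 2)/4.6904 = (-0.6396, 0.0000, -0.6396, 0.4264).
r_{12} = e_1·a_2 = -5.5432.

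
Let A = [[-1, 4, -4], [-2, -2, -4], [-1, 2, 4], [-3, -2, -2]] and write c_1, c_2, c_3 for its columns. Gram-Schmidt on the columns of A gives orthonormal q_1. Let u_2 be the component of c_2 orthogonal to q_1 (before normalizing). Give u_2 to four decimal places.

c_1 = (-1, -2, -1, -3); ‖c_1‖ = 3.8730, so q_1 = (-0.2582, -0.5164, -0.2582, -0.7746).
q_1·c_2 = (-0.2582)·4 + (-0.5164)·(-2) + (-0.2582)·2 + (-0.7746)·(-2) = 1.0328.
u_2 = c_2 − 1.0328·q_1 = (4.2667, -1.4667, 2.2667, -1.2000).

u_2 = (4.2667, -1.4667, 2.2667, -1.2000)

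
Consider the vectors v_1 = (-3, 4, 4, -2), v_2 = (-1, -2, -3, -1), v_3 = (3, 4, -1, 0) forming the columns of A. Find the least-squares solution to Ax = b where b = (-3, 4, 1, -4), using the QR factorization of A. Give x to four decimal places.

v_1 = (-3, 4, 4, -2); ‖v_1‖ = 6.7082, so q_1 = (-0.4472, 0.5963, 0.5963, -0.2981).
q_1·v_2 = (-0.4472)·(-1) + 0.5963·(-2) + 0.5963·(-3) + (-0.2981)·(-1) = -2.2361.
u_2 = v_2 + 2.2361·q_1 = (-2.0000, -0.6667, -1.6667, -1.6667).
‖u_2‖ = 3.1623, so q_2 = (-0.6325, -0.2108, -0.5270, -0.5270).
q_1·v_3 = (-0.4472)·3 + 0.5963·4 + 0.5963·(-1) + (-0.2981)·0 = 0.4472; q_2·v_3 = (-0.6325)·3 + (-0.2108)·4 + (-0.5270)·(-1) + (-0.5270)·0 = -2.2136.
u_3 = v_3 − 0.4472·q_1 + 2.2136·q_2 = (1.8000, 3.2667, -2.4333, -1.0333).
‖u_3‖ = 4.5717, so q_3 = (0.3937, 0.7145, -0.5323, -0.2260).
Qᵀb = (5.5156, 2.6352, 2.0489).
Back-substitute: x_3 = 2.0489/4.5717 = 0.4482.
x_2 = (2.6352 + 2.2136·0.4482)/3.1623 = 1.1470.
x_1 = (5.5156 + 2.2361·1.1470 − 0.4472·0.4482)/6.7082 = 1.1747.

x = (1.1747, 1.1470, 0.4482)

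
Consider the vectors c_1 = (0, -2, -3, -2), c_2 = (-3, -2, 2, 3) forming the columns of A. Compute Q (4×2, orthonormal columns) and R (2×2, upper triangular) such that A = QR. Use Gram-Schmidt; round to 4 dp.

q_1 = c_1/‖c_1‖ = (0, -2, -3, -2)/4.1231 = (0.0000, -0.4851, -0.7276, -0.4851).
r_{12} = q_1·c_2 = -1.9403.
u_2 = c_2 + 1.9403·q_1 = (-3.0000, -2.9412, 0.5882, 2.0588).
‖u_2‖ = 4.7154, so q_2 = (-0.6362, -0.6237, 0.1247, 0.4366).

Q = [[0.0000, -0.6362], [-0.4851, -0.6237], [-0.7276, 0.1247], [-0.4851, 0.4366]], R = [[4.1231, -1.9403], [0.0000, 4.7154]]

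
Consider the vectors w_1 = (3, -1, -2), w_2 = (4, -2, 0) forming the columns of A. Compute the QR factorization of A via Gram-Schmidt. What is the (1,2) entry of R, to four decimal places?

q_1 = w_1/‖w_1‖ = (3, -1, -2)/3.7417 = (0.8018, -0.2673, -0.5345).
r_{12} = q_1·w_2 = 3.7417.

r_{12} = 3.7417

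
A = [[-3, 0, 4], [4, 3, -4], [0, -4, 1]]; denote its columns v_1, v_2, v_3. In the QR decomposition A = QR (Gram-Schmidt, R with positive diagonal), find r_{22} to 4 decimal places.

r_{22} = 4.3863

v_1 = (-3, 4, 0); ‖v_1‖ = 5.0000, so e_1 = (-0.6000, 0.8000, 0.0000).
e_1·v_2 = (-0.6000)·0 + 0.8000·3 + 0.0000·(-4) = 2.4000.
u_2 = v_2 − 2.4000·e_1 = (1.4400, 1.0800, -4.0000).
r_{22} = ‖u_2‖ = 4.3863.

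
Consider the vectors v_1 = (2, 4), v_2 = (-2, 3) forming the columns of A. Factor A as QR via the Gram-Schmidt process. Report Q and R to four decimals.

Q = [[0.4472, -0.8944], [0.8944, 0.4472]], R = [[4.4721, 1.7889], [0.0000, 3.1305]]

v_1 = (2, 4); ‖v_1‖ = 4.4721, so q_1 = (0.4472, 0.8944).
q_1·v_2 = 0.4472·(-2) + 0.8944·3 = 1.7889.
u_2 = v_2 − 1.7889·q_1 = (-2.8000, 1.4000).
‖u_2‖ = 3.1305, so q_2 = (-0.8944, 0.4472).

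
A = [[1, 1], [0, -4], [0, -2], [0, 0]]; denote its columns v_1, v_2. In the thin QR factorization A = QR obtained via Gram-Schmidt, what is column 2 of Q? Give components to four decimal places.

e_2 = (0.0000, -0.8944, -0.4472, 0.0000)

v_1 = (1, 0, 0, 0); ‖v_1‖ = 1.0000, so e_1 = (1.0000, 0.0000, 0.0000, 0.0000).
e_1·v_2 = 1.0000·1 + 0.0000·(-4) + 0.0000·(-2) + 0.0000·0 = 1.0000.
u_2 = v_2 − 1.0000·e_1 = (0.0000, -4.0000, -2.0000, 0.0000).
‖u_2‖ = 4.4721, so e_2 = (0.0000, -0.8944, -0.4472, 0.0000).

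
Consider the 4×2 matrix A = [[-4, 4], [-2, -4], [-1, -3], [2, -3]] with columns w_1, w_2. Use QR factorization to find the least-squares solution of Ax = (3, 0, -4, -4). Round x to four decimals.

x = (-0.3578, 0.6413)

w_1 = (-4, -2, -1, 2); ‖w_1‖ = 5.0000, so q_1 = (-0.8000, -0.4000, -0.2000, 0.4000).
q_1·w_2 = (-0.8000)·4 + (-0.4000)·(-4) + (-0.2000)·(-3) + 0.4000·(-3) = -2.2000.
u_2 = w_2 + 2.2000·q_1 = (2.2400, -4.8800, -3.4400, -2.1200).
‖u_2‖ = 6.7201, so q_2 = (0.3333, -0.7262, -0.5119, -0.3155).
Qᵀb = (-3.2000, 4.3094).
Back-substitute: x_2 = 4.3094/6.7201 = 0.6413.
x_1 = (-3.2000 + 2.2000·0.6413)/5.0000 = -0.3578.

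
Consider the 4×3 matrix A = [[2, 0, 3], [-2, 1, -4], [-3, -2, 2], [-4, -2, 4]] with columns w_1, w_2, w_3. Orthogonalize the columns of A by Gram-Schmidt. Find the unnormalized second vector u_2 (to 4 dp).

w_1 = (2, -2, -3, -4); ‖w_1‖ = 5.7446, so e_1 = (0.3482, -0.3482, -0.5222, -0.6963).
e_1·w_2 = 0.3482·0 + (-0.3482)·1 + (-0.5222)·(-2) + (-0.6963)·(-2) = 2.0889.
u_2 = w_2 − 2.0889·e_1 = (-0.7273, 1.7273, -0.9091, -0.5455).

u_2 = (-0.7273, 1.7273, -0.9091, -0.5455)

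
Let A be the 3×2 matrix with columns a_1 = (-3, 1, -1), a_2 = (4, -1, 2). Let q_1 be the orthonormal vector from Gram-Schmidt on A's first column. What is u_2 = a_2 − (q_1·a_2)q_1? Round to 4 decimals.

q_1 = a_1/‖a_1‖ = (-3, 1, -1)/3.3166 = (-0.9045, 0.3015, -0.3015).
r_{12} = q_1·a_2 = -4.5227.
u_2 = a_2 + 4.5227·q_1 = (-0.0909, 0.3636, 0.6364).

u_2 = (-0.0909, 0.3636, 0.6364)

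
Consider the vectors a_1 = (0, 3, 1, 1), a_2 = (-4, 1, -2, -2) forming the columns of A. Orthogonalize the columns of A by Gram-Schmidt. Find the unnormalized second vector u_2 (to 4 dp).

u_2 = (-4.0000, 1.2727, -1.9091, -1.9091)

a_1 = (0, 3, 1, 1); ‖a_1‖ = 3.3166, so q_1 = (0.0000, 0.9045, 0.3015, 0.3015).
q_1·a_2 = 0.0000·(-4) + 0.9045·1 + 0.3015·(-2) + 0.3015·(-2) = -0.3015.
u_2 = a_2 + 0.3015·q_1 = (-4.0000, 1.2727, -1.9091, -1.9091).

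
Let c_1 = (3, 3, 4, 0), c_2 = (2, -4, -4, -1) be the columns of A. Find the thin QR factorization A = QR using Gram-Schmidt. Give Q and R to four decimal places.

c_1 = (3, 3, 4, 0); ‖c_1‖ = 5.8310, so e_1 = (0.5145, 0.5145, 0.6860, 0.0000).
e_1·c_2 = 0.5145·2 + 0.5145·(-4) + 0.6860·(-4) + 0.0000·(-1) = -3.7730.
u_2 = c_2 + 3.7730·e_1 = (3.9412, -2.0588, -1.4118, -1.0000).
‖u_2‖ = 4.7712, so e_2 = (0.8260, -0.4315, -0.2959, -0.2096).

Q = [[0.5145, 0.8260], [0.5145, -0.4315], [0.6860, -0.2959], [0.0000, -0.2096]], R = [[5.8310, -3.7730], [0.0000, 4.7712]]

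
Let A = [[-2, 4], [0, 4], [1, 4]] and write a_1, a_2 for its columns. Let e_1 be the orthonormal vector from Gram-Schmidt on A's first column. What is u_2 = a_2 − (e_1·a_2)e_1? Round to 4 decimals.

e_1 = a_1/‖a_1‖ = (-2, 0, 1)/2.2361 = (-0.8944, 0.0000, 0.4472).
r_{12} = e_1·a_2 = -1.7889.
u_2 = a_2 + 1.7889·e_1 = (2.4000, 4.0000, 4.8000).

u_2 = (2.4000, 4.0000, 4.8000)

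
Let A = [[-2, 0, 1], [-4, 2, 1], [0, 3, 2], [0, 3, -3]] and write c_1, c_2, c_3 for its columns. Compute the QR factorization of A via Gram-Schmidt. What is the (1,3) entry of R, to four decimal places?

r_{13} = -1.3416

q_1 = c_1/‖c_1‖ = (-2, -4, 0, 0)/4.4721 = (-0.4472, -0.8944, 0.0000, 0.0000).
r_{13} = q_1·c_3 = -1.3416.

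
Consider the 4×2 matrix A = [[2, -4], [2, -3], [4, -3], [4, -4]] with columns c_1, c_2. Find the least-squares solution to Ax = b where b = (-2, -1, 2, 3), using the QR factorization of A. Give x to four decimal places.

q_1 = c_1/‖c_1‖ = (2, 2, 4, 4)/6.3246 = (0.3162, 0.3162, 0.6325, 0.6325).
r_{12} = q_1·c_2 = -6.6408.
u_2 = c_2 + 6.6408·q_1 = (-1.9000, -0.9000, 1.2000, 0.2000).
‖u_2‖ = 2.4290, so q_2 = (-0.7822, -0.3705, 0.4940, 0.0823).
Qᵀb = (2.2136, 3.1700).
Back-substitute: x_2 = 3.1700/2.4290 = 1.3051.
x_1 = (2.2136 + 6.6408·1.3051)/6.3246 = 1.7203.

x = (1.7203, 1.3051)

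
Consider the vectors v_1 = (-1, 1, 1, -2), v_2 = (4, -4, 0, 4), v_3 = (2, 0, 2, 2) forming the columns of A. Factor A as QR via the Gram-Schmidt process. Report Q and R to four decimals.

q_1 = v_1/‖v_1‖ = (-1, 1, 1, -2)/2.6458 = (-0.3780, 0.3780, 0.3780, -0.7559).
r_{12} = q_1·v_2 = -6.0474.
u_2 = v_2 + 6.0474·q_1 = (1.7143, -1.7143, 2.2857, -0.5714).
‖u_2‖ = 3.3806, so q_2 = (0.5071, -0.5071, 0.6761, -0.1690).
r_{13} = q_1·v_3 = -1.5119; r_{23} = q_2·v_3 = 2.0284.
u_3 = v_3 + 1.5119·q_1 − 2.0284·q_2 = (0.4000, 1.6000, 1.2000, 1.2000).
‖u_3‖ = 2.3664, so q_3 = (0.1690, 0.6761, 0.5071, 0.5071).

Q = [[-0.3780, 0.5071, 0.1690], [0.3780, -0.5071, 0.6761], [0.3780, 0.6761, 0.5071], [-0.7559, -0.1690, 0.5071]], R = [[2.6458, -6.0474, -1.5119], [0.0000, 3.3806, 2.0284], [0.0000, 0.0000, 2.3664]]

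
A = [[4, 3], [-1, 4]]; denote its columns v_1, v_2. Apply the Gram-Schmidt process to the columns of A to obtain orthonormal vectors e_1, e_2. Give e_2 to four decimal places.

e_1 = v_1/‖v_1‖ = (4, -1)/4.1231 = (0.9701, -0.2425).
r_{12} = e_1·v_2 = 1.9403.
u_2 = v_2 − 1.9403·e_1 = (1.1176, 4.4706).
‖u_2‖ = 4.6082, so e_2 = (0.2425, 0.9701).

e_2 = (0.2425, 0.9701)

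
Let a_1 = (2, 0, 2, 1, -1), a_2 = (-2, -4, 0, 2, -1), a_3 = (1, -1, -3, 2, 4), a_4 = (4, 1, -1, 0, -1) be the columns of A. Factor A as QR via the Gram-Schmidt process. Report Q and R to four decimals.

q_1 = a_1/‖a_1‖ = (2, 0, 2, 1, -1)/3.1623 = (0.6325, 0.0000, 0.6325, 0.3162, -0.3162).
r_{12} = q_1·a_2 = -0.3162.
u_2 = a_2 + 0.3162·q_1 = (-1.8000, -4.0000, 0.2000, 2.1000, -1.1000).
‖u_2‖ = 4.9900, so q_2 = (-0.3607, -0.8016, 0.0401, 0.4208, -0.2204).
r_{13} = q_1·a_3 = -1.8974; r_{23} = q_2·a_3 = 0.2806.
u_3 = a_3 + 1.8974·q_1 − 0.2806·q_2 = (2.3012, -0.7751, -1.8112, 2.4819, 3.4618).
‖u_3‖ = 5.2270, so q_3 = (0.4403, -0.1483, -0.3465, 0.4748, 0.6623).
r_{14} = q_1·a_4 = 2.2136; r_{24} = q_2·a_4 = -2.0641; r_{34} = q_3·a_4 = 1.2969.
u_4 = a_4 − 2.2136·q_1 + 2.0641·q_2 − 1.2969·q_3 = (1.2844, -0.4623, -1.8679, -0.4472, -1.6140).
‖u_4‖ = 2.8561, so q_4 = (0.4497, -0.1619, -0.6540, -0.1566, -0.5651).

Q = [[0.6325, -0.3607, 0.4403, 0.4497], [0.0000, -0.8016, -0.1483, -0.1619], [0.6325, 0.0401, -0.3465, -0.6540], [0.3162, 0.4208, 0.4748, -0.1566], [-0.3162, -0.2204, 0.6623, -0.5651]], R = [[3.1623, -0.3162, -1.8974, 2.2136], [0.0000, 4.9900, 0.2806, -2.0641], [0.0000, 0.0000, 5.2270, 1.2969], [0.0000, 0.0000, 0.0000, 2.8561]]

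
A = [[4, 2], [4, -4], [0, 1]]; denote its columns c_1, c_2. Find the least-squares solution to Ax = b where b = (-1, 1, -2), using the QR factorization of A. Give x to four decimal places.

x = (-0.1053, -0.4211)

c_1 = (4, 4, 0); ‖c_1‖ = 5.6569, so e_1 = (0.7071, 0.7071, 0.0000).
e_1·c_2 = 0.7071·2 + 0.7071·(-4) + 0.0000·1 = -1.4142.
u_2 = c_2 + 1.4142·e_1 = (3.0000, -3.0000, 1.0000).
‖u_2‖ = 4.3589, so e_2 = (0.6882, -0.6882, 0.2294).
Qᵀb = (0.0000, -1.8353).
Back-substitute: x_2 = -1.8353/4.3589 = -0.4211.
x_1 = (0.0000 + 1.4142·(-0.4211))/5.6569 = -0.1053.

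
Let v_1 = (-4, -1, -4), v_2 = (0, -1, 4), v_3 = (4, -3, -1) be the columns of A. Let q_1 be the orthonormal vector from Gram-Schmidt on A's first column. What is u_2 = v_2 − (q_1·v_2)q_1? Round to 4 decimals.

v_1 = (-4, -1, -4); ‖v_1‖ = 5.7446, so q_1 = (-0.6963, -0.1741, -0.6963).
q_1·v_2 = (-0.6963)·0 + (-0.1741)·(-1) + (-0.6963)·4 = -2.6112.
u_2 = v_2 + 2.6112·q_1 = (-1.8182, -1.4545, 2.1818).

u_2 = (-1.8182, -1.4545, 2.1818)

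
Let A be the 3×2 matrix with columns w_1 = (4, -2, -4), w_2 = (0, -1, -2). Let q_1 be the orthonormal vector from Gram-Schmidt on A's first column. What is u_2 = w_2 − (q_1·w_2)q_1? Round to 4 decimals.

q_1 = w_1/‖w_1‖ = (4, -2, -4)/6.0000 = (0.6667, -0.3333, -0.6667).
r_{12} = q_1·w_2 = 1.6667.
u_2 = w_2 − 1.6667·q_1 = (-1.1111, -0.4444, -0.8889).

u_2 = (-1.1111, -0.4444, -0.8889)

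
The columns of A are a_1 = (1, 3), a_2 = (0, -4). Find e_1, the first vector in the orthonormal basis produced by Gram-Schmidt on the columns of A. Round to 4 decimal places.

e_1 = a_1/‖a_1‖ = (1, 3)/3.1623 = (0.3162, 0.9487).

e_1 = (0.3162, 0.9487)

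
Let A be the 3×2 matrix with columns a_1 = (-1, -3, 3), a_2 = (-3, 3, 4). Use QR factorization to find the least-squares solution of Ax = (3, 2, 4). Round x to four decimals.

x = (0.0393, 0.3754)

e_1 = a_1/‖a_1‖ = (-1, -3, 3)/4.3589 = (-0.2294, -0.6882, 0.6882).
r_{12} = e_1·a_2 = 1.3765.
u_2 = a_2 − 1.3765·e_1 = (-2.6842, 3.9474, 3.0526).
‖u_2‖ = 5.6662, so e_2 = (-0.4737, 0.6967, 0.5387).
Qᵀb = (0.6882, 2.1271).
Back-substitute: x_2 = 2.1271/5.6662 = 0.3754.
x_1 = (0.6882 − 1.3765·0.3754)/4.3589 = 0.0393.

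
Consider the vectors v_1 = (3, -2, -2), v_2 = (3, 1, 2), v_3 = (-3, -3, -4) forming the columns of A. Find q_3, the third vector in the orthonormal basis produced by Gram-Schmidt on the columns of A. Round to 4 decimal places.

q_3 = (-0.1322, -0.7930, 0.5947)

v_1 = (3, -2, -2); ‖v_1‖ = 4.1231, so q_1 = (0.7276, -0.4851, -0.4851).
q_1·v_2 = 0.7276·3 + (-0.4851)·1 + (-0.4851)·2 = 0.7276.
u_2 = v_2 − 0.7276·q_1 = (2.4706, 1.3529, 2.3529).
‖u_2‖ = 3.6702, so q_2 = (0.6731, 0.3686, 0.6411).
q_1·v_3 = 0.7276·(-3) + (-0.4851)·(-3) + (-0.4851)·(-4) = 1.2127; q_2·v_3 = 0.6731·(-3) + 0.3686·(-3) + 0.6411·(-4) = -5.6897.
u_3 = v_3 − 1.2127·q_1 + 5.6897·q_2 = (-0.0524, -0.3144, 0.2358).
‖u_3‖ = 0.3965, so q_3 = (-0.1322, -0.7930, 0.5947).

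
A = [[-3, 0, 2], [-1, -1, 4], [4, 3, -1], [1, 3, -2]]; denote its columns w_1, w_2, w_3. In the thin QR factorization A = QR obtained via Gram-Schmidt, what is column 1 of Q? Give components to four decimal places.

e_1 = w_1/‖w_1‖ = (-3, -1, 4, 1)/5.1962 = (-0.5774, -0.1925, 0.7698, 0.1925).

e_1 = (-0.5774, -0.1925, 0.7698, 0.1925)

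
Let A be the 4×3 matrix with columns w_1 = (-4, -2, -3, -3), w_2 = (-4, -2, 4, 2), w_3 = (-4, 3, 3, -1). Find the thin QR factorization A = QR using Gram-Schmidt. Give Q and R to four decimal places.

w_1 = (-4, -2, -3, -3); ‖w_1‖ = 6.1644, so e_1 = (-0.6489, -0.3244, -0.4867, -0.4867).
e_1·w_2 = (-0.6489)·(-4) + (-0.3244)·(-2) + (-0.4867)·4 + (-0.4867)·2 = 0.3244.
u_2 = w_2 − 0.3244·e_1 = (-3.7895, -1.8947, 4.1579, 2.1579).
‖u_2‖ = 6.3162, so e_2 = (-0.6000, -0.3000, 0.6583, 0.3416).
e_1·w_3 = (-0.6489)·(-4) + (-0.3244)·3 + (-0.4867)·3 + (-0.4867)·(-1) = 0.6489; e_2·w_3 = (-0.6000)·(-4) + (-0.3000)·3 + 0.6583·3 + 0.3416·(-1) = 3.1331.
u_3 = w_3 − 0.6489·e_1 − 3.1331·e_2 = (-1.6992, 4.1504, 1.2533, -1.7546).
‖u_3‖ = 4.9762, so e_3 = (-0.3415, 0.8340, 0.2519, -0.3526).

Q = [[-0.6489, -0.6000, -0.3415], [-0.3244, -0.3000, 0.8340], [-0.4867, 0.6583, 0.2519], [-0.4867, 0.3416, -0.3526]], R = [[6.1644, 0.3244, 0.6489], [0.0000, 6.3162, 3.1331], [0.0000, 0.0000, 4.9762]]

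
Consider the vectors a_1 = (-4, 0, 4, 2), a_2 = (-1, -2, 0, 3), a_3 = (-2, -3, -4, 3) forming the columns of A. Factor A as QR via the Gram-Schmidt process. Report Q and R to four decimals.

e_1 = a_1/‖a_1‖ = (-4, 0, 4, 2)/6.0000 = (-0.6667, 0.0000, 0.6667, 0.3333).
r_{12} = e_1·a_2 = 1.6667.
u_2 = a_2 − 1.6667·e_1 = (0.1111, -2.0000, -1.1111, 2.4444).
‖u_2‖ = 3.3500, so e_2 = (0.0332, -0.5970, -0.3317, 0.7297).
r_{13} = e_1·a_3 = -0.3333; r_{23} = e_2·a_3 = 5.2405.
u_3 = a_3 + 0.3333·e_1 − 5.2405·e_2 = (-2.3960, 0.1287, -2.0396, -0.7129).
‖u_3‖ = 3.2289, so e_3 = (-0.7421, 0.0399, -0.6317, -0.2208).

Q = [[-0.6667, 0.0332, -0.7421], [0.0000, -0.5970, 0.0399], [0.6667, -0.3317, -0.6317], [0.3333, 0.7297, -0.2208]], R = [[6.0000, 1.6667, -0.3333], [0.0000, 3.3500, 5.2405], [0.0000, 0.0000, 3.2289]]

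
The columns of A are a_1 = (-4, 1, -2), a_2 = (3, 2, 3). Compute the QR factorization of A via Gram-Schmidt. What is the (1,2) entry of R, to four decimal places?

a_1 = (-4, 1, -2); ‖a_1‖ = 4.5826, so q_1 = (-0.8729, 0.2182, -0.4364).
r_{12} = q_1·a_2 = -3.4915.

r_{12} = -3.4915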